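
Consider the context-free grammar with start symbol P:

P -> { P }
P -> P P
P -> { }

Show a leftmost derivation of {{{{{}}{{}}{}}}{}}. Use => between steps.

P=>{P}=>{PP}=>{{P}P}=>{{{P}}P}=>{{{PP}}P}=>{{{{P}P}}P}=>{{{{{}}P}}P}=>{{{{{}}PP}}P}=>{{{{{}}{P}P}}P}=>{{{{{}}{{}}P}}P}=>{{{{{}}{{}}{}}}P}=>{{{{{}}{{}}{}}}{}}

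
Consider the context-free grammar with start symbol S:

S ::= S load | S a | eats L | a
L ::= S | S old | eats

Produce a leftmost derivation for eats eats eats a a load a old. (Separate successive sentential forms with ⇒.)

S ⇒ eats L ⇒ eats S old ⇒ eats eats L old ⇒ eats eats S old ⇒ eats eats S a old ⇒ eats eats eats L a old ⇒ eats eats eats S a old ⇒ eats eats eats S load a old ⇒ eats eats eats S a load a old ⇒ eats eats eats a a load a old

S ⇒ eats L   [S ::= eats L]
eats L ⇒ eats S old   [L ::= S old]
eats S old ⇒ eats eats L old   [S ::= eats L]
eats eats L old ⇒ eats eats S old   [L ::= S]
eats eats S old ⇒ eats eats S a old   [S ::= S a]
eats eats S a old ⇒ eats eats eats L a old   [S ::= eats L]
eats eats eats L a old ⇒ eats eats eats S a old   [L ::= S]
eats eats eats S a old ⇒ eats eats eats S load a old   [S ::= S load]
eats eats eats S load a old ⇒ eats eats eats S a load a old   [S ::= S a]
eats eats eats S a load a old ⇒ eats eats eats a a load a old   [S ::= a]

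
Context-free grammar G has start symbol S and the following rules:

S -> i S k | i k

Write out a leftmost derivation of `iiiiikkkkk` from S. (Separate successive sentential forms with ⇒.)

S ⇒ iSk   [S -> i S k]
iSk ⇒ iiSkk   [S -> i S k]
iiSkk ⇒ iiiSkkk   [S -> i S k]
iiiSkkk ⇒ iiiiSkkkk   [S -> i S k]
iiiiSkkkk ⇒ iiiiikkkkk   [S -> i k]

S ⇒ iSk ⇒ iiSkk ⇒ iiiSkkk ⇒ iiiiSkkkk ⇒ iiiiikkkkk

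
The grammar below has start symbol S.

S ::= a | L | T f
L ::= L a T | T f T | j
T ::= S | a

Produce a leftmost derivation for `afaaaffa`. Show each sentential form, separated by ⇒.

S ⇒ L ⇒ TfT ⇒ SfT ⇒ TffT ⇒ SffT ⇒ LffT ⇒ LaTffT ⇒ TfTaTffT ⇒ afTaTffT ⇒ afaaTffT ⇒ afaaaffT ⇒ afaaaffS ⇒ afaaaffa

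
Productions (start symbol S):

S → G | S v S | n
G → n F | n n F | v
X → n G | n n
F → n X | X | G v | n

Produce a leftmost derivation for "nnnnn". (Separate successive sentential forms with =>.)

S => G   [S → G]
G => nF   [G → n F]
nF => nX   [F → X]
nX => nnG   [X → n G]
nnG => nnnnF   [G → n n F]
nnnnF => nnnnn   [F → n]

S => G => nF => nX => nnG => nnnnF => nnnnn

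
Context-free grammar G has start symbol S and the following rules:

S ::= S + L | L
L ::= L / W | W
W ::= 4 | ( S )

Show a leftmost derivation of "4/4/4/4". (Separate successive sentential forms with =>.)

S => L => L/W => L/W/W => L/W/W/W => W/W/W/W => 4/W/W/W => 4/4/W/W => 4/4/4/W => 4/4/4/4

S => L   [S ::= L]
L => L/W   [L ::= L / W]
L/W => L/W/W   [L ::= L / W]
L/W/W => L/W/W/W   [L ::= L / W]
L/W/W/W => W/W/W/W   [L ::= W]
W/W/W/W => 4/W/W/W   [W ::= 4]
4/W/W/W => 4/4/W/W   [W ::= 4]
4/4/W/W => 4/4/4/W   [W ::= 4]
4/4/4/W => 4/4/4/4   [W ::= 4]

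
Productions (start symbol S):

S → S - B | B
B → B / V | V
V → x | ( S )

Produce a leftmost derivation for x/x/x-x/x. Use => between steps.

S => S-B   [S → S - B]
S-B => B-B   [S → B]
B-B => B/V-B   [B → B / V]
B/V-B => B/V/V-B   [B → B / V]
B/V/V-B => V/V/V-B   [B → V]
V/V/V-B => x/V/V-B   [V → x]
x/V/V-B => x/x/V-B   [V → x]
x/x/V-B => x/x/x-B   [V → x]
x/x/x-B => x/x/x-B/V   [B → B / V]
x/x/x-B/V => x/x/x-V/V   [B → V]
x/x/x-V/V => x/x/x-x/V   [V → x]
x/x/x-x/V => x/x/x-x/x   [V → x]

S => S-B => B-B => B/V-B => B/V/V-B => V/V/V-B => x/V/V-B => x/x/V-B => x/x/x-B => x/x/x-B/V => x/x/x-V/V => x/x/x-x/V => x/x/x-x/x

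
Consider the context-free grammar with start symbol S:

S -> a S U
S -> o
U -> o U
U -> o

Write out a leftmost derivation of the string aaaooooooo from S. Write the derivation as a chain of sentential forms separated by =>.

S => aSU   [S -> a S U]
aSU => aaSUU   [S -> a S U]
aaSUU => aaaSUUU   [S -> a S U]
aaaSUUU => aaaoUUU   [S -> o]
aaaoUUU => aaaooUUU   [U -> o U]
aaaooUUU => aaaoooUUU   [U -> o U]
aaaoooUUU => aaaooooUUU   [U -> o U]
aaaooooUUU => aaaoooooUU   [U -> o]
aaaoooooUU => aaaooooooU   [U -> o]
aaaooooooU => aaaooooooo   [U -> o]

S=>aSU=>aaSUU=>aaaSUUU=>aaaoUUU=>aaaooUUU=>aaaoooUUU=>aaaooooUUU=>aaaoooooUU=>aaaooooooU=>aaaooooooo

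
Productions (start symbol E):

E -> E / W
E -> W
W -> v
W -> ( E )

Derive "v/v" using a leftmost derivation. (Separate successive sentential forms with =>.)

E => E/W => W/W => v/W => v/v

E => E/W   [E -> E / W]
E/W => W/W   [E -> W]
W/W => v/W   [W -> v]
v/W => v/v   [W -> v]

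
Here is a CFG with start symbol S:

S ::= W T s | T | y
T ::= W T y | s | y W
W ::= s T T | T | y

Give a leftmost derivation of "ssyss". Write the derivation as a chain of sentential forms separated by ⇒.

S⇒WTs⇒TTs⇒WTyTs⇒TTyTs⇒sTyTs⇒ssyTs⇒ssyss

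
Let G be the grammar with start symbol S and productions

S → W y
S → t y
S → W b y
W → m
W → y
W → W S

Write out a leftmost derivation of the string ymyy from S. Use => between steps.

S => Wy   [S → W y]
Wy => WSy   [W → W S]
WSy => ySy   [W → y]
ySy => yWyy   [S → W y]
yWyy => ymyy   [W → m]

S=>Wy=>WSy=>ySy=>yWyy=>ymyy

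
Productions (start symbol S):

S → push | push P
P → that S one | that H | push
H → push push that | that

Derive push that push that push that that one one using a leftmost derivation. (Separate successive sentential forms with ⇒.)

S ⇒ push P ⇒ push that S one ⇒ push that push P one ⇒ push that push that S one one ⇒ push that push that push P one one ⇒ push that push that push that H one one ⇒ push that push that push that that one one

S ⇒ push P   [S → push P]
push P ⇒ push that S one   [P → that S one]
push that S one ⇒ push that push P one   [S → push P]
push that push P one ⇒ push that push that S one one   [P → that S one]
push that push that S one one ⇒ push that push that push P one one   [S → push P]
push that push that push P one one ⇒ push that push that push that H one one   [P → that H]
push that push that push that H one one ⇒ push that push that push that that one one   [H → that]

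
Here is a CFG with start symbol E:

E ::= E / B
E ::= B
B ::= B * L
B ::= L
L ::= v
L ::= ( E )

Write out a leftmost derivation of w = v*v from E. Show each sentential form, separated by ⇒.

E ⇒ B   [E ::= B]
B ⇒ B*L   [B ::= B * L]
B*L ⇒ L*L   [B ::= L]
L*L ⇒ v*L   [L ::= v]
v*L ⇒ v*v   [L ::= v]

E ⇒ B ⇒ B*L ⇒ L*L ⇒ v*L ⇒ v*v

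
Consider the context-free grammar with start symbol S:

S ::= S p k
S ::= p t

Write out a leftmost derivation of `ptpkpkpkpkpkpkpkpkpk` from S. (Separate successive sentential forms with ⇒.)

S ⇒ Spk ⇒ Spkpk ⇒ Spkpkpk ⇒ Spkpkpkpk ⇒ Spkpkpkpkpk ⇒ Spkpkpkpkpkpk ⇒ Spkpkpkpkpkpkpk ⇒ Spkpkpkpkpkpkpkpk ⇒ Spkpkpkpkpkpkpkpkpk ⇒ ptpkpkpkpkpkpkpkpkpk

S ⇒ Spk   [S ::= S p k]
Spk ⇒ Spkpk   [S ::= S p k]
Spkpk ⇒ Spkpkpk   [S ::= S p k]
Spkpkpk ⇒ Spkpkpkpk   [S ::= S p k]
Spkpkpkpk ⇒ Spkpkpkpkpk   [S ::= S p k]
Spkpkpkpkpk ⇒ Spkpkpkpkpkpk   [S ::= S p k]
Spkpkpkpkpkpk ⇒ Spkpkpkpkpkpkpk   [S ::= S p k]
Spkpkpkpkpkpkpk ⇒ Spkpkpkpkpkpkpkpk   [S ::= S p k]
Spkpkpkpkpkpkpkpk ⇒ Spkpkpkpkpkpkpkpkpk   [S ::= S p k]
Spkpkpkpkpkpkpkpkpk ⇒ ptpkpkpkpkpkpkpkpkpk   [S ::= p t]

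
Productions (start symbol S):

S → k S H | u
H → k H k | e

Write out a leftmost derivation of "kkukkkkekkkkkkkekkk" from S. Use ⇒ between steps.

S ⇒ kSH ⇒ kkSHH ⇒ kkuHH ⇒ kkukHkH ⇒ kkukkHkkH ⇒ kkukkkHkkkH ⇒ kkukkkkHkkkkH ⇒ kkukkkkekkkkH ⇒ kkukkkkekkkkkHk ⇒ kkukkkkekkkkkkHkk ⇒ kkukkkkekkkkkkkHkkk ⇒ kkukkkkekkkkkkkekkk

S ⇒ kSH   [S → k S H]
kSH ⇒ kkSHH   [S → k S H]
kkSHH ⇒ kkuHH   [S → u]
kkuHH ⇒ kkukHkH   [H → k H k]
kkukHkH ⇒ kkukkHkkH   [H → k H k]
kkukkHkkH ⇒ kkukkkHkkkH   [H → k H k]
kkukkkHkkkH ⇒ kkukkkkHkkkkH   [H → k H k]
kkukkkkHkkkkH ⇒ kkukkkkekkkkH   [H → e]
kkukkkkekkkkH ⇒ kkukkkkekkkkkHk   [H → k H k]
kkukkkkekkkkkHk ⇒ kkukkkkekkkkkkHkk   [H → k H k]
kkukkkkekkkkkkHkk ⇒ kkukkkkekkkkkkkHkkk   [H → k H k]
kkukkkkekkkkkkkHkkk ⇒ kkukkkkekkkkkkkekkk   [H → e]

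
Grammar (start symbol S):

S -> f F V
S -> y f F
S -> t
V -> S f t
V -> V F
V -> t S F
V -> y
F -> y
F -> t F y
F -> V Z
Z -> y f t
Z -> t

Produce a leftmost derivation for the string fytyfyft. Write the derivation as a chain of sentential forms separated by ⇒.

S ⇒ fFV   [S -> f F V]
fFV ⇒ fVZV   [F -> V Z]
fVZV ⇒ fyZV   [V -> y]
fyZV ⇒ fytV   [Z -> t]
fytV ⇒ fytSft   [V -> S f t]
fytSft ⇒ fytyfFft   [S -> y f F]
fytyfFft ⇒ fytyfyft   [F -> y]

S⇒fFV⇒fVZV⇒fyZV⇒fytV⇒fytSft⇒fytyfFft⇒fytyfyft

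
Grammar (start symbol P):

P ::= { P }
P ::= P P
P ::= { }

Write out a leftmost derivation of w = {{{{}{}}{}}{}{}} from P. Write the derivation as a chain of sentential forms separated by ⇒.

P ⇒ {P}   [P ::= { P }]
{P} ⇒ {PP}   [P ::= P P]
{PP} ⇒ {PPP}   [P ::= P P]
{PPP} ⇒ {{P}PP}   [P ::= { P }]
{{P}PP} ⇒ {{PP}PP}   [P ::= P P]
{{PP}PP} ⇒ {{{P}P}PP}   [P ::= { P }]
{{{P}P}PP} ⇒ {{{PP}P}PP}   [P ::= P P]
{{{PP}P}PP} ⇒ {{{{}P}P}PP}   [P ::= { }]
{{{{}P}P}PP} ⇒ {{{{}{}}P}PP}   [P ::= { }]
{{{{}{}}P}PP} ⇒ {{{{}{}}{}}PP}   [P ::= { }]
{{{{}{}}{}}PP} ⇒ {{{{}{}}{}}{}P}   [P ::= { }]
{{{{}{}}{}}{}P} ⇒ {{{{}{}}{}}{}{}}   [P ::= { }]

P ⇒ {P} ⇒ {PP} ⇒ {PPP} ⇒ {{P}PP} ⇒ {{PP}PP} ⇒ {{{P}P}PP} ⇒ {{{PP}P}PP} ⇒ {{{{}P}P}PP} ⇒ {{{{}{}}P}PP} ⇒ {{{{}{}}{}}PP} ⇒ {{{{}{}}{}}{}P} ⇒ {{{{}{}}{}}{}{}}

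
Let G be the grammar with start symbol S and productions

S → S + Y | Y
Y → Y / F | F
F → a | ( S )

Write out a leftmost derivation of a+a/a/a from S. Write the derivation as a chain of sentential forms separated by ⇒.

S ⇒ S+Y ⇒ Y+Y ⇒ F+Y ⇒ a+Y ⇒ a+Y/F ⇒ a+Y/F/F ⇒ a+F/F/F ⇒ a+a/F/F ⇒ a+a/a/F ⇒ a+a/a/a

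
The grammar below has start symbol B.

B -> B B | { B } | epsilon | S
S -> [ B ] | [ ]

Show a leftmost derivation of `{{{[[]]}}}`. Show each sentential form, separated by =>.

B => {B} => {{B}} => {{{B}}} => {{{BB}}} => {{{BBB}}} => {{{SBB}}} => {{{[B]BB}}} => {{{[S]BB}}} => {{{[[B]]BB}}} => {{{[[]]BB}}} => {{{[[]]B}}} => {{{[[]]}}}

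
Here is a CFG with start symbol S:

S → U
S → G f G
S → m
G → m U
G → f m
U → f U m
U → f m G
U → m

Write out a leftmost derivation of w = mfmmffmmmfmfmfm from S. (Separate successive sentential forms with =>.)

S => GfG   [S → G f G]
GfG => mUfG   [G → m U]
mUfG => mfmGfG   [U → f m G]
mfmGfG => mfmmUfG   [G → m U]
mfmmUfG => mfmmfUmfG   [U → f U m]
mfmmfUmfG => mfmmffUmmfG   [U → f U m]
mfmmffUmmfG => mfmmffmmmfG   [U → m]
mfmmffmmmfG => mfmmffmmmfmU   [G → m U]
mfmmffmmmfmU => mfmmffmmmfmfmG   [U → f m G]
mfmmffmmmfmfmG => mfmmffmmmfmfmfm   [G → f m]

S => GfG => mUfG => mfmGfG => mfmmUfG => mfmmfUmfG => mfmmffUmmfG => mfmmffmmmfG => mfmmffmmmfmU => mfmmffmmmfmfmG => mfmmffmmmfmfmfm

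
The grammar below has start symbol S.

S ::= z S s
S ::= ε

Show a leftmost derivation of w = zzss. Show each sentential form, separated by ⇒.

S ⇒ zSs ⇒ zzSss ⇒ zzss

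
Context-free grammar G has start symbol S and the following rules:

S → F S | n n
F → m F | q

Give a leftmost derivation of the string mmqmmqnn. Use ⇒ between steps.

S ⇒ FS ⇒ mFS ⇒ mmFS ⇒ mmqS ⇒ mmqFS ⇒ mmqmFS ⇒ mmqmmFS ⇒ mmqmmqS ⇒ mmqmmqnn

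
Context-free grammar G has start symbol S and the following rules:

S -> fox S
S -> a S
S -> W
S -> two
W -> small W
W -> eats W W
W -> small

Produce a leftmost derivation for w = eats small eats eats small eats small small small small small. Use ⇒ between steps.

S ⇒ W ⇒ eats W W ⇒ eats small W W ⇒ eats small eats W W W ⇒ eats small eats eats W W W W ⇒ eats small eats eats small W W W W ⇒ eats small eats eats small eats W W W W W ⇒ eats small eats eats small eats small W W W W ⇒ eats small eats eats small eats small small W W W ⇒ eats small eats eats small eats small small small W W ⇒ eats small eats eats small eats small small small small W ⇒ eats small eats eats small eats small small small small small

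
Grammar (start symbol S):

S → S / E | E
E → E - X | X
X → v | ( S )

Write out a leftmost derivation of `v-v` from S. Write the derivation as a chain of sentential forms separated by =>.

S => E => E-X => X-X => v-X => v-v

S => E   [S → E]
E => E-X   [E → E - X]
E-X => X-X   [E → X]
X-X => v-X   [X → v]
v-X => v-v   [X → v]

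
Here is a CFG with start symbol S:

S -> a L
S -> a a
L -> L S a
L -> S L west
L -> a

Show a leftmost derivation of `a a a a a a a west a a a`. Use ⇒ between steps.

S ⇒ a L ⇒ a L S a ⇒ a S L west S a ⇒ a a L L west S a ⇒ a a L S a L west S a ⇒ a a a S a L west S a ⇒ a a a a a a L west S a ⇒ a a a a a a a west S a ⇒ a a a a a a a west a a a

S ⇒ a L   [S -> a L]
a L ⇒ a L S a   [L -> L S a]
a L S a ⇒ a S L west S a   [L -> S L west]
a S L west S a ⇒ a a L L west S a   [S -> a L]
a a L L west S a ⇒ a a L S a L west S a   [L -> L S a]
a a L S a L west S a ⇒ a a a S a L west S a   [L -> a]
a a a S a L west S a ⇒ a a a a a a L west S a   [S -> a a]
a a a a a a L west S a ⇒ a a a a a a a west S a   [L -> a]
a a a a a a a west S a ⇒ a a a a a a a west a a a   [S -> a a]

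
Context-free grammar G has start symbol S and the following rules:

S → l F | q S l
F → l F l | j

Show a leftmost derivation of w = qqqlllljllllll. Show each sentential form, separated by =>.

S => qSl   [S → q S l]
qSl => qqSll   [S → q S l]
qqSll => qqqSlll   [S → q S l]
qqqSlll => qqqlFlll   [S → l F]
qqqlFlll => qqqllFllll   [F → l F l]
qqqllFllll => qqqlllFlllll   [F → l F l]
qqqlllFlllll => qqqllllFllllll   [F → l F l]
qqqllllFllllll => qqqlllljllllll   [F → j]

S=>qSl=>qqSll=>qqqSlll=>qqqlFlll=>qqqllFllll=>qqqlllFlllll=>qqqllllFllllll=>qqqlllljllllll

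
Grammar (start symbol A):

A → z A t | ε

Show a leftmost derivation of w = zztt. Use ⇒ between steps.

A ⇒ zAt ⇒ zzAtt ⇒ zztt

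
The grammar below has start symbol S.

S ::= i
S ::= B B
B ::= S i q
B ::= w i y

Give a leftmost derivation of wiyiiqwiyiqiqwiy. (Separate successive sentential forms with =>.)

S => BB   [S ::= B B]
BB => SiqB   [B ::= S i q]
SiqB => BBiqB   [S ::= B B]
BBiqB => wiyBiqB   [B ::= w i y]
wiyBiqB => wiySiqiqB   [B ::= S i q]
wiySiqiqB => wiyBBiqiqB   [S ::= B B]
wiyBBiqiqB => wiySiqBiqiqB   [B ::= S i q]
wiySiqBiqiqB => wiyiiqBiqiqB   [S ::= i]
wiyiiqBiqiqB => wiyiiqwiyiqiqB   [B ::= w i y]
wiyiiqwiyiqiqB => wiyiiqwiyiqiqwiy   [B ::= w i y]

S=>BB=>SiqB=>BBiqB=>wiyBiqB=>wiySiqiqB=>wiyBBiqiqB=>wiySiqBiqiqB=>wiyiiqBiqiqB=>wiyiiqwiyiqiqB=>wiyiiqwiyiqiqwiy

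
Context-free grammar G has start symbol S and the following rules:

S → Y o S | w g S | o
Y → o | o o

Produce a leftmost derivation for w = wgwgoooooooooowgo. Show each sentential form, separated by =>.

S=>wgS=>wgwgS=>wgwgYoS=>wgwgooS=>wgwgooYoS=>wgwgoooooS=>wgwgoooooYoS=>wgwgoooooooS=>wgwgoooooooYoS=>wgwgooooooooooS=>wgwgoooooooooowgS=>wgwgoooooooooowgo

S => wgS   [S → w g S]
wgS => wgwgS   [S → w g S]
wgwgS => wgwgYoS   [S → Y o S]
wgwgYoS => wgwgooS   [Y → o]
wgwgooS => wgwgooYoS   [S → Y o S]
wgwgooYoS => wgwgoooooS   [Y → o o]
wgwgoooooS => wgwgoooooYoS   [S → Y o S]
wgwgoooooYoS => wgwgoooooooS   [Y → o]
wgwgoooooooS => wgwgoooooooYoS   [S → Y o S]
wgwgoooooooYoS => wgwgooooooooooS   [Y → o o]
wgwgooooooooooS => wgwgoooooooooowgS   [S → w g S]
wgwgoooooooooowgS => wgwgoooooooooowgo   [S → o]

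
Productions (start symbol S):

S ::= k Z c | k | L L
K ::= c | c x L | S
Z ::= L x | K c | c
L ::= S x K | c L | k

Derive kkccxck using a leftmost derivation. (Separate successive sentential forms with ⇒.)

S ⇒ LL   [S ::= L L]
LL ⇒ SxKL   [L ::= S x K]
SxKL ⇒ kZcxKL   [S ::= k Z c]
kZcxKL ⇒ kKccxKL   [Z ::= K c]
kKccxKL ⇒ kSccxKL   [K ::= S]
kSccxKL ⇒ kkccxKL   [S ::= k]
kkccxKL ⇒ kkccxcL   [K ::= c]
kkccxcL ⇒ kkccxck   [L ::= k]

S ⇒ LL ⇒ SxKL ⇒ kZcxKL ⇒ kKccxKL ⇒ kSccxKL ⇒ kkccxKL ⇒ kkccxcL ⇒ kkccxck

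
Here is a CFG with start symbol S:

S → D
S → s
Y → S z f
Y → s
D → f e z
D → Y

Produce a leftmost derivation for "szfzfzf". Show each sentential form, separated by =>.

S => D => Y => Szf => Dzf => Yzf => Szfzf => Dzfzf => Yzfzf => Szfzfzf => szfzfzf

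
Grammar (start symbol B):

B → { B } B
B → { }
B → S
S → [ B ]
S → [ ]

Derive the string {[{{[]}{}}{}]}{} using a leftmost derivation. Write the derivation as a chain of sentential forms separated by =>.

B => {B}B => {S}B => {[B]}B => {[{B}B]}B => {[{{B}B}B]}B => {[{{S}B}B]}B => {[{{[]}B}B]}B => {[{{[]}{}}B]}B => {[{{[]}{}}{}]}B => {[{{[]}{}}{}]}{}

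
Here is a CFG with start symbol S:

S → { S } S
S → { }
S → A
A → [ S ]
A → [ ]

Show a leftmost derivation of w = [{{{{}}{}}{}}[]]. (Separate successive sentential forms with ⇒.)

S ⇒ A ⇒ [S] ⇒ [{S}S] ⇒ [{{S}S}S] ⇒ [{{{S}S}S}S] ⇒ [{{{{}}S}S}S] ⇒ [{{{{}}{}}S}S] ⇒ [{{{{}}{}}{}}S] ⇒ [{{{{}}{}}{}}A] ⇒ [{{{{}}{}}{}}[]]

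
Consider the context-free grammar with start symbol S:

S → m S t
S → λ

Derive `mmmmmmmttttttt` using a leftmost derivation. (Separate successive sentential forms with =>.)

S=>mSt=>mmStt=>mmmSttt=>mmmmStttt=>mmmmmSttttt=>mmmmmmStttttt=>mmmmmmmSttttttt=>mmmmmmmttttttt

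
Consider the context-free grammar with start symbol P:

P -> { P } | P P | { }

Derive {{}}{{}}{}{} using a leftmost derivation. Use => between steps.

P => PP => PPP => {P}PP => {{}}PP => {{}}PPP => {{}}{P}PP => {{}}{{}}PP => {{}}{{}}{}P => {{}}{{}}{}{}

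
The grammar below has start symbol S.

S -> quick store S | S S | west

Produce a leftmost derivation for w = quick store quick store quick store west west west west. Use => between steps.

S => S S   [S -> S S]
S S => S S S   [S -> S S]
S S S => S S S S   [S -> S S]
S S S S => quick store S S S S   [S -> quick store S]
quick store S S S S => quick store quick store S S S S   [S -> quick store S]
quick store quick store S S S S => quick store quick store quick store S S S S   [S -> quick store S]
quick store quick store quick store S S S S => quick store quick store quick store west S S S   [S -> west]
quick store quick store quick store west S S S => quick store quick store quick store west west S S   [S -> west]
quick store quick store quick store west west S S => quick store quick store quick store west west west S   [S -> west]
quick store quick store quick store west west west S => quick store quick store quick store west west west west   [S -> west]

S => S S => S S S => S S S S => quick store S S S S => quick store quick store S S S S => quick store quick store quick store S S S S => quick store quick store quick store west S S S => quick store quick store quick store west west S S => quick store quick store quick store west west west S => quick store quick store quick store west west west west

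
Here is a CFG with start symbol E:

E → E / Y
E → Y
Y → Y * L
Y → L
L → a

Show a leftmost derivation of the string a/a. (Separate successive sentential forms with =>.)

E => E/Y => Y/Y => L/Y => a/Y => a/L => a/a

E => E/Y   [E → E / Y]
E/Y => Y/Y   [E → Y]
Y/Y => L/Y   [Y → L]
L/Y => a/Y   [L → a]
a/Y => a/L   [Y → L]
a/L => a/a   [L → a]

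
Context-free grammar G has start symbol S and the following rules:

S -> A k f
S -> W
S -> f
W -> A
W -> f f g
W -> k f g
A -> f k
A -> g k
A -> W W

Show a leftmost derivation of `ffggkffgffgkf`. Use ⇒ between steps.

S ⇒ Akf ⇒ WWkf ⇒ AWkf ⇒ WWWkf ⇒ ffgWWkf ⇒ ffgAWkf ⇒ ffgWWWkf ⇒ ffgAWWkf ⇒ ffggkWWkf ⇒ ffggkffgWkf ⇒ ffggkffgffgkf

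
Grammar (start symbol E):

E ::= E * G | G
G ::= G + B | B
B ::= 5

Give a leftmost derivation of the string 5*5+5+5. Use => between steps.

E => E*G => G*G => B*G => 5*G => 5*G+B => 5*G+B+B => 5*B+B+B => 5*5+B+B => 5*5+5+B => 5*5+5+5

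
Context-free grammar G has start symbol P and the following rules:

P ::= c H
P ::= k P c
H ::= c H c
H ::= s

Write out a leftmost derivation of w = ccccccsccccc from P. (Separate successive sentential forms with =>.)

P => cH   [P ::= c H]
cH => ccHc   [H ::= c H c]
ccHc => cccHcc   [H ::= c H c]
cccHcc => ccccHccc   [H ::= c H c]
ccccHccc => cccccHcccc   [H ::= c H c]
cccccHcccc => ccccccHccccc   [H ::= c H c]
ccccccHccccc => ccccccsccccc   [H ::= s]

P => cH => ccHc => cccHcc => ccccHccc => cccccHcccc => ccccccHccccc => ccccccsccccc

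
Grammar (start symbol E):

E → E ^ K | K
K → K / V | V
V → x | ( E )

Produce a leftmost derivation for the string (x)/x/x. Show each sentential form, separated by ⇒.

E ⇒ K ⇒ K/V ⇒ K/V/V ⇒ V/V/V ⇒ (E)/V/V ⇒ (K)/V/V ⇒ (V)/V/V ⇒ (x)/V/V ⇒ (x)/x/V ⇒ (x)/x/x

E ⇒ K   [E → K]
K ⇒ K/V   [K → K / V]
K/V ⇒ K/V/V   [K → K / V]
K/V/V ⇒ V/V/V   [K → V]
V/V/V ⇒ (E)/V/V   [V → ( E )]
(E)/V/V ⇒ (K)/V/V   [E → K]
(K)/V/V ⇒ (V)/V/V   [K → V]
(V)/V/V ⇒ (x)/V/V   [V → x]
(x)/V/V ⇒ (x)/x/V   [V → x]
(x)/x/V ⇒ (x)/x/x   [V → x]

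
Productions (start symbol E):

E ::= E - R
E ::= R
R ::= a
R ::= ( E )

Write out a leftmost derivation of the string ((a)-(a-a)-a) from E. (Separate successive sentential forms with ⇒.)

E ⇒ R   [E ::= R]
R ⇒ (E)   [R ::= ( E )]
(E) ⇒ (E-R)   [E ::= E - R]
(E-R) ⇒ (E-R-R)   [E ::= E - R]
(E-R-R) ⇒ (R-R-R)   [E ::= R]
(R-R-R) ⇒ ((E)-R-R)   [R ::= ( E )]
((E)-R-R) ⇒ ((R)-R-R)   [E ::= R]
((R)-R-R) ⇒ ((a)-R-R)   [R ::= a]
((a)-R-R) ⇒ ((a)-(E)-R)   [R ::= ( E )]
((a)-(E)-R) ⇒ ((a)-(E-R)-R)   [E ::= E - R]
((a)-(E-R)-R) ⇒ ((a)-(R-R)-R)   [E ::= R]
((a)-(R-R)-R) ⇒ ((a)-(a-R)-R)   [R ::= a]
((a)-(a-R)-R) ⇒ ((a)-(a-a)-R)   [R ::= a]
((a)-(a-a)-R) ⇒ ((a)-(a-a)-a)   [R ::= a]

E ⇒ R ⇒ (E) ⇒ (E-R) ⇒ (E-R-R) ⇒ (R-R-R) ⇒ ((E)-R-R) ⇒ ((R)-R-R) ⇒ ((a)-R-R) ⇒ ((a)-(E)-R) ⇒ ((a)-(E-R)-R) ⇒ ((a)-(R-R)-R) ⇒ ((a)-(a-R)-R) ⇒ ((a)-(a-a)-R) ⇒ ((a)-(a-a)-a)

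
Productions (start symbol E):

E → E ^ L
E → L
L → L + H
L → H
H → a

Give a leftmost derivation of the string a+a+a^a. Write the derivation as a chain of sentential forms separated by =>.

E=>E^L=>L^L=>L+H^L=>L+H+H^L=>H+H+H^L=>a+H+H^L=>a+a+H^L=>a+a+a^L=>a+a+a^H=>a+a+a^a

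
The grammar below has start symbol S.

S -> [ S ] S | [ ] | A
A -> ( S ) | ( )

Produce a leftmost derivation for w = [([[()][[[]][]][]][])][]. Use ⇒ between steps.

S ⇒ [S]S ⇒ [A]S ⇒ [(S)]S ⇒ [([S]S)]S ⇒ [([[S]S]S)]S ⇒ [([[A]S]S)]S ⇒ [([[()]S]S)]S ⇒ [([[()][S]S]S)]S ⇒ [([[()][[S]S]S]S)]S ⇒ [([[()][[[]]S]S]S)]S ⇒ [([[()][[[]][]]S]S)]S ⇒ [([[()][[[]][]][]]S)]S ⇒ [([[()][[[]][]][]][])]S ⇒ [([[()][[[]][]][]][])][]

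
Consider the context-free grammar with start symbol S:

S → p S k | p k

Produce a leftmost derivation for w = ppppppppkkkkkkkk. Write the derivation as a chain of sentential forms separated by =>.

S => pSk   [S → p S k]
pSk => ppSkk   [S → p S k]
ppSkk => pppSkkk   [S → p S k]
pppSkkk => ppppSkkkk   [S → p S k]
ppppSkkkk => pppppSkkkkk   [S → p S k]
pppppSkkkkk => ppppppSkkkkkk   [S → p S k]
ppppppSkkkkkk => pppppppSkkkkkkk   [S → p S k]
pppppppSkkkkkkk => ppppppppkkkkkkkk   [S → p k]

S => pSk => ppSkk => pppSkkk => ppppSkkkk => pppppSkkkkk => ppppppSkkkkkk => pppppppSkkkkkkk => ppppppppkkkkkkkk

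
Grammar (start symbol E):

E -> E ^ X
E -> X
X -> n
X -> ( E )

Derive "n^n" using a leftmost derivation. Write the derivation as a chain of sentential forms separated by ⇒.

E ⇒ E^X   [E -> E ^ X]
E^X ⇒ X^X   [E -> X]
X^X ⇒ n^X   [X -> n]
n^X ⇒ n^n   [X -> n]

E ⇒ E^X ⇒ X^X ⇒ n^X ⇒ n^n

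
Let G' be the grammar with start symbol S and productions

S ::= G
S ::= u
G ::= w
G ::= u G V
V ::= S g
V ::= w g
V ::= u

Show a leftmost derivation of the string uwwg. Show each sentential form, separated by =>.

S=>G=>uGV=>uwV=>uwSg=>uwGg=>uwwg

S => G   [S ::= G]
G => uGV   [G ::= u G V]
uGV => uwV   [G ::= w]
uwV => uwSg   [V ::= S g]
uwSg => uwGg   [S ::= G]
uwGg => uwwg   [G ::= w]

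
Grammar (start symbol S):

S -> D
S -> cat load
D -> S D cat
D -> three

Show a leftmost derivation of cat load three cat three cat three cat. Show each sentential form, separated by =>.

S => D   [S -> D]
D => S D cat   [D -> S D cat]
S D cat => D D cat   [S -> D]
D D cat => S D cat D cat   [D -> S D cat]
S D cat D cat => D D cat D cat   [S -> D]
D D cat D cat => S D cat D cat D cat   [D -> S D cat]
S D cat D cat D cat => cat load D cat D cat D cat   [S -> cat load]
cat load D cat D cat D cat => cat load three cat D cat D cat   [D -> three]
cat load three cat D cat D cat => cat load three cat three cat D cat   [D -> three]
cat load three cat three cat D cat => cat load three cat three cat three cat   [D -> three]

S => D => S D cat => D D cat => S D cat D cat => D D cat D cat => S D cat D cat D cat => cat load D cat D cat D cat => cat load three cat D cat D cat => cat load three cat three cat D cat => cat load three cat three cat three cat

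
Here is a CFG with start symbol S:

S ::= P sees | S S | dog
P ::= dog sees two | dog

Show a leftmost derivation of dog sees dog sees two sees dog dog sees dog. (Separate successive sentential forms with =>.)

S => S S => S S S => P sees S S => dog sees S S => dog sees S S S => dog sees P sees S S => dog sees dog sees two sees S S => dog sees dog sees two sees S S S => dog sees dog sees two sees dog S S => dog sees dog sees two sees dog P sees S => dog sees dog sees two sees dog dog sees S => dog sees dog sees two sees dog dog sees dog

S => S S   [S ::= S S]
S S => S S S   [S ::= S S]
S S S => P sees S S   [S ::= P sees]
P sees S S => dog sees S S   [P ::= dog]
dog sees S S => dog sees S S S   [S ::= S S]
dog sees S S S => dog sees P sees S S   [S ::= P sees]
dog sees P sees S S => dog sees dog sees two sees S S   [P ::= dog sees two]
dog sees dog sees two sees S S => dog sees dog sees two sees S S S   [S ::= S S]
dog sees dog sees two sees S S S => dog sees dog sees two sees dog S S   [S ::= dog]
dog sees dog sees two sees dog S S => dog sees dog sees two sees dog P sees S   [S ::= P sees]
dog sees dog sees two sees dog P sees S => dog sees dog sees two sees dog dog sees S   [P ::= dog]
dog sees dog sees two sees dog dog sees S => dog sees dog sees two sees dog dog sees dog   [S ::= dog]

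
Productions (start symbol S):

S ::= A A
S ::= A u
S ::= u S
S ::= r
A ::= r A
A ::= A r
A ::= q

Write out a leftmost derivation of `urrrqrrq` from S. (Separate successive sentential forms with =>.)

S => uS => uAA => urAA => urArA => urrArA => urrrArA => urrrArrA => urrrqrrA => urrrqrrq

S => uS   [S ::= u S]
uS => uAA   [S ::= A A]
uAA => urAA   [A ::= r A]
urAA => urArA   [A ::= A r]
urArA => urrArA   [A ::= r A]
urrArA => urrrArA   [A ::= r A]
urrrArA => urrrArrA   [A ::= A r]
urrrArrA => urrrqrrA   [A ::= q]
urrrqrrA => urrrqrrq   [A ::= q]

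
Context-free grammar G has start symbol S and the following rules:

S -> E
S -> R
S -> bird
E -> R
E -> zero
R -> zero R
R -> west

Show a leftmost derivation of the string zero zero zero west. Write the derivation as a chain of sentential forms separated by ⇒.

S ⇒ R   [S -> R]
R ⇒ zero R   [R -> zero R]
zero R ⇒ zero zero R   [R -> zero R]
zero zero R ⇒ zero zero zero R   [R -> zero R]
zero zero zero R ⇒ zero zero zero west   [R -> west]

S ⇒ R ⇒ zero R ⇒ zero zero R ⇒ zero zero zero R ⇒ zero zero zero west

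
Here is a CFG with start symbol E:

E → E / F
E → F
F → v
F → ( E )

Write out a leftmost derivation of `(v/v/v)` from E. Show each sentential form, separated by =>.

E => F => (E) => (E/F) => (E/F/F) => (F/F/F) => (v/F/F) => (v/v/F) => (v/v/v)

E => F   [E → F]
F => (E)   [F → ( E )]
(E) => (E/F)   [E → E / F]
(E/F) => (E/F/F)   [E → E / F]
(E/F/F) => (F/F/F)   [E → F]
(F/F/F) => (v/F/F)   [F → v]
(v/F/F) => (v/v/F)   [F → v]
(v/v/F) => (v/v/v)   [F → v]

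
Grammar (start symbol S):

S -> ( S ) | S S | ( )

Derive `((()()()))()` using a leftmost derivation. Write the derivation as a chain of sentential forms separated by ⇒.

S⇒SS⇒(S)S⇒((S))S⇒((SS))S⇒((SSS))S⇒((()SS))S⇒((()()S))S⇒((()()()))S⇒((()()()))()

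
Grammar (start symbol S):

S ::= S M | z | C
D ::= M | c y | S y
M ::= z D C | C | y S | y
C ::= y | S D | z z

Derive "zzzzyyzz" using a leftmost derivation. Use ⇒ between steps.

S⇒SM⇒zM⇒zzDC⇒zzSyC⇒zzSMyC⇒zzCMyC⇒zzzzMyC⇒zzzzCyC⇒zzzzyyC⇒zzzzyyzz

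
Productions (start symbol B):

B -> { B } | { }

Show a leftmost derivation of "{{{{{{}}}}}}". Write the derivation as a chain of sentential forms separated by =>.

B => {B} => {{B}} => {{{B}}} => {{{{B}}}} => {{{{{B}}}}} => {{{{{{}}}}}}

B => {B}   [B -> { B }]
{B} => {{B}}   [B -> { B }]
{{B}} => {{{B}}}   [B -> { B }]
{{{B}}} => {{{{B}}}}   [B -> { B }]
{{{{B}}}} => {{{{{B}}}}}   [B -> { B }]
{{{{{B}}}}} => {{{{{{}}}}}}   [B -> { }]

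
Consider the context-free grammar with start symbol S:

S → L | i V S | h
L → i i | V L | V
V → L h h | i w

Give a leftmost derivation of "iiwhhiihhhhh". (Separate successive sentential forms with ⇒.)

S ⇒ iVS   [S → i V S]
iVS ⇒ iLhhS   [V → L h h]
iLhhS ⇒ iVhhS   [L → V]
iVhhS ⇒ iLhhhhS   [V → L h h]
iLhhhhS ⇒ iVLhhhhS   [L → V L]
iVLhhhhS ⇒ iLhhLhhhhS   [V → L h h]
iLhhLhhhhS ⇒ iVhhLhhhhS   [L → V]
iVhhLhhhhS ⇒ iiwhhLhhhhS   [V → i w]
iiwhhLhhhhS ⇒ iiwhhiihhhhS   [L → i i]
iiwhhiihhhhS ⇒ iiwhhiihhhhh   [S → h]

S⇒iVS⇒iLhhS⇒iVhhS⇒iLhhhhS⇒iVLhhhhS⇒iLhhLhhhhS⇒iVhhLhhhhS⇒iiwhhLhhhhS⇒iiwhhiihhhhS⇒iiwhhiihhhhh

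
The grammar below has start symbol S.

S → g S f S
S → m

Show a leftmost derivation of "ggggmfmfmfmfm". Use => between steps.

S => gSfS   [S → g S f S]
gSfS => ggSfSfS   [S → g S f S]
ggSfSfS => gggSfSfSfS   [S → g S f S]
gggSfSfSfS => ggggSfSfSfSfS   [S → g S f S]
ggggSfSfSfSfS => ggggmfSfSfSfS   [S → m]
ggggmfSfSfSfS => ggggmfmfSfSfS   [S → m]
ggggmfmfSfSfS => ggggmfmfmfSfS   [S → m]
ggggmfmfmfSfS => ggggmfmfmfmfS   [S → m]
ggggmfmfmfmfS => ggggmfmfmfmfm   [S → m]

S => gSfS => ggSfSfS => gggSfSfSfS => ggggSfSfSfSfS => ggggmfSfSfSfS => ggggmfmfSfSfS => ggggmfmfmfSfS => ggggmfmfmfmfS => ggggmfmfmfmfm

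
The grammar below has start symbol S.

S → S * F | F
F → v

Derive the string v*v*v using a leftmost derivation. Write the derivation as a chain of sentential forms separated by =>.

S => S*F   [S → S * F]
S*F => S*F*F   [S → S * F]
S*F*F => F*F*F   [S → F]
F*F*F => v*F*F   [F → v]
v*F*F => v*v*F   [F → v]
v*v*F => v*v*v   [F → v]

S=>S*F=>S*F*F=>F*F*F=>v*F*F=>v*v*F=>v*v*v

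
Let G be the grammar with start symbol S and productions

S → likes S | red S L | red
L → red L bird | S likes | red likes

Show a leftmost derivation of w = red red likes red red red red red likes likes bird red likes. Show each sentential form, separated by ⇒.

S ⇒ red S L   [S → red S L]
red S L ⇒ red red S L L   [S → red S L]
red red S L L ⇒ red red likes S L L   [S → likes S]
red red likes S L L ⇒ red red likes red L L   [S → red]
red red likes red L L ⇒ red red likes red red L bird L   [L → red L bird]
red red likes red red L bird L ⇒ red red likes red red S likes bird L   [L → S likes]
red red likes red red S likes bird L ⇒ red red likes red red red S L likes bird L   [S → red S L]
red red likes red red red S L likes bird L ⇒ red red likes red red red red L likes bird L   [S → red]
red red likes red red red red L likes bird L ⇒ red red likes red red red red red likes likes bird L   [L → red likes]
red red likes red red red red red likes likes bird L ⇒ red red likes red red red red red likes likes bird red likes   [L → red likes]

S ⇒ red S L ⇒ red red S L L ⇒ red red likes S L L ⇒ red red likes red L L ⇒ red red likes red red L bird L ⇒ red red likes red red S likes bird L ⇒ red red likes red red red S L likes bird L ⇒ red red likes red red red red L likes bird L ⇒ red red likes red red red red red likes likes bird L ⇒ red red likes red red red red red likes likes bird red likes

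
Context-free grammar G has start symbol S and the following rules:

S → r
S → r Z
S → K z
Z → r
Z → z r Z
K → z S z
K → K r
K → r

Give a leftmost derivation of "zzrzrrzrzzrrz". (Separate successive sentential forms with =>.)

S => Kz   [S → K z]
Kz => Krz   [K → K r]
Krz => Krrz   [K → K r]
Krrz => zSzrrz   [K → z S z]
zSzrrz => zKzzrrz   [S → K z]
zKzzrrz => zKrzzrrz   [K → K r]
zKrzzrrz => zzSzrzzrrz   [K → z S z]
zzSzrzzrrz => zzrZzrzzrrz   [S → r Z]
zzrZzrzzrrz => zzrzrZzrzzrrz   [Z → z r Z]
zzrzrZzrzzrrz => zzrzrrzrzzrrz   [Z → r]

S=>Kz=>Krz=>Krrz=>zSzrrz=>zKzzrrz=>zKrzzrrz=>zzSzrzzrrz=>zzrZzrzzrrz=>zzrzrZzrzzrrz=>zzrzrrzrzzrrz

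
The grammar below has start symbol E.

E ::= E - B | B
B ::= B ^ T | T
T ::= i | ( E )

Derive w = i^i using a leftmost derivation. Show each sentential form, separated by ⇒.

E⇒B⇒B^T⇒T^T⇒i^T⇒i^i

E ⇒ B   [E ::= B]
B ⇒ B^T   [B ::= B ^ T]
B^T ⇒ T^T   [B ::= T]
T^T ⇒ i^T   [T ::= i]
i^T ⇒ i^i   [T ::= i]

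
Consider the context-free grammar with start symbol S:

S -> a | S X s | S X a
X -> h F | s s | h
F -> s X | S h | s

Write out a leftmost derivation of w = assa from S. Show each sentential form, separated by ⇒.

S ⇒ SXa ⇒ aXa ⇒ assa

S ⇒ SXa   [S -> S X a]
SXa ⇒ aXa   [S -> a]
aXa ⇒ assa   [X -> s s]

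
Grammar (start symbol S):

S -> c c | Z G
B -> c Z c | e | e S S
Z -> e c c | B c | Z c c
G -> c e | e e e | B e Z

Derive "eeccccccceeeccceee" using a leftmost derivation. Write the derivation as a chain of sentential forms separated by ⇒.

S ⇒ ZG ⇒ BcG ⇒ eSScG ⇒ eZGScG ⇒ eZccGScG ⇒ eZccccGScG ⇒ eZccccccGScG ⇒ eBcccccccGScG ⇒ eecccccccGScG ⇒ eeccccccceeeScG ⇒ eeccccccceeecccG ⇒ eeccccccceeeccceee

S ⇒ ZG   [S -> Z G]
ZG ⇒ BcG   [Z -> B c]
BcG ⇒ eSScG   [B -> e S S]
eSScG ⇒ eZGScG   [S -> Z G]
eZGScG ⇒ eZccGScG   [Z -> Z c c]
eZccGScG ⇒ eZccccGScG   [Z -> Z c c]
eZccccGScG ⇒ eZccccccGScG   [Z -> Z c c]
eZccccccGScG ⇒ eBcccccccGScG   [Z -> B c]
eBcccccccGScG ⇒ eecccccccGScG   [B -> e]
eecccccccGScG ⇒ eeccccccceeeScG   [G -> e e e]
eeccccccceeeScG ⇒ eeccccccceeecccG   [S -> c c]
eeccccccceeecccG ⇒ eeccccccceeeccceee   [G -> e e e]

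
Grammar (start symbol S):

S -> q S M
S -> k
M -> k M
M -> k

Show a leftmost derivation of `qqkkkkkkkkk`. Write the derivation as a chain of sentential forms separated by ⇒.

S ⇒ qSM ⇒ qqSMM ⇒ qqkMM ⇒ qqkkMM ⇒ qqkkkMM ⇒ qqkkkkMM ⇒ qqkkkkkMM ⇒ qqkkkkkkM ⇒ qqkkkkkkkM ⇒ qqkkkkkkkkM ⇒ qqkkkkkkkkk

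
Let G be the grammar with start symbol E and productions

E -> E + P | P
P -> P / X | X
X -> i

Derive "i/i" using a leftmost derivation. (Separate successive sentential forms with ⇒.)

E ⇒ P   [E -> P]
P ⇒ P/X   [P -> P / X]
P/X ⇒ X/X   [P -> X]
X/X ⇒ i/X   [X -> i]
i/X ⇒ i/i   [X -> i]

E ⇒ P ⇒ P/X ⇒ X/X ⇒ i/X ⇒ i/i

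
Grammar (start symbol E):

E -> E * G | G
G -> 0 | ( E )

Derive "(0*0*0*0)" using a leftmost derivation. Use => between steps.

E => G => (E) => (E*G) => (E*G*G) => (E*G*G*G) => (G*G*G*G) => (0*G*G*G) => (0*0*G*G) => (0*0*0*G) => (0*0*0*0)

E => G   [E -> G]
G => (E)   [G -> ( E )]
(E) => (E*G)   [E -> E * G]
(E*G) => (E*G*G)   [E -> E * G]
(E*G*G) => (E*G*G*G)   [E -> E * G]
(E*G*G*G) => (G*G*G*G)   [E -> G]
(G*G*G*G) => (0*G*G*G)   [G -> 0]
(0*G*G*G) => (0*0*G*G)   [G -> 0]
(0*0*G*G) => (0*0*0*G)   [G -> 0]
(0*0*0*G) => (0*0*0*0)   [G -> 0]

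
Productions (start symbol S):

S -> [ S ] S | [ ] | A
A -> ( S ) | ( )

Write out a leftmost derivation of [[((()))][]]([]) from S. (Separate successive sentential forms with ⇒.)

S⇒[S]S⇒[[S]S]S⇒[[A]S]S⇒[[(S)]S]S⇒[[(A)]S]S⇒[[((S))]S]S⇒[[((A))]S]S⇒[[((()))]S]S⇒[[((()))][]]S⇒[[((()))][]]A⇒[[((()))][]](S)⇒[[((()))][]]([])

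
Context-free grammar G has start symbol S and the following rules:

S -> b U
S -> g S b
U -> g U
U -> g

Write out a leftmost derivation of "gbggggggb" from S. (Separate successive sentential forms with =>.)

S => gSb   [S -> g S b]
gSb => gbUb   [S -> b U]
gbUb => gbgUb   [U -> g U]
gbgUb => gbggUb   [U -> g U]
gbggUb => gbgggUb   [U -> g U]
gbgggUb => gbggggUb   [U -> g U]
gbggggUb => gbgggggUb   [U -> g U]
gbgggggUb => gbggggggb   [U -> g]

S=>gSb=>gbUb=>gbgUb=>gbggUb=>gbgggUb=>gbggggUb=>gbgggggUb=>gbggggggb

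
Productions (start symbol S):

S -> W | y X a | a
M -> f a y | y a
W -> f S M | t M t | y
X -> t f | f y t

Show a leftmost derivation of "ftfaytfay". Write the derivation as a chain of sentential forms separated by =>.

S => W   [S -> W]
W => fSM   [W -> f S M]
fSM => fWM   [S -> W]
fWM => ftMtM   [W -> t M t]
ftMtM => ftfaytM   [M -> f a y]
ftfaytM => ftfaytfay   [M -> f a y]

S=>W=>fSM=>fWM=>ftMtM=>ftfaytM=>ftfaytfay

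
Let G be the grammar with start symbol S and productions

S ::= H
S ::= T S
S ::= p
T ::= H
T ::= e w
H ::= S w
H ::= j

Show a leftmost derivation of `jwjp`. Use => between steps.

S => TS => HS => SwS => HwS => jwS => jwTS => jwHS => jwjS => jwjp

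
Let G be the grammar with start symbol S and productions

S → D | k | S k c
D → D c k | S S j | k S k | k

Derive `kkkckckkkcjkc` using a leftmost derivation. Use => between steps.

S => Skc   [S → S k c]
Skc => Dkc   [S → D]
Dkc => SSjkc   [D → S S j]
SSjkc => DSjkc   [S → D]
DSjkc => DckSjkc   [D → D c k]
DckSjkc => kSkckSjkc   [D → k S k]
kSkckSjkc => kSkckckSjkc   [S → S k c]
kSkckckSjkc => kkkckckSjkc   [S → k]
kkkckckSjkc => kkkckckSkcjkc   [S → S k c]
kkkckckSkcjkc => kkkckckDkcjkc   [S → D]
kkkckckDkcjkc => kkkckckkkcjkc   [D → k]

S => Skc => Dkc => SSjkc => DSjkc => DckSjkc => kSkckSjkc => kSkckckSjkc => kkkckckSjkc => kkkckckSkcjkc => kkkckckDkcjkc => kkkckckkkcjkc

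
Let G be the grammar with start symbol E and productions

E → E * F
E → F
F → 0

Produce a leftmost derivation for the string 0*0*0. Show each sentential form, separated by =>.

E => E*F   [E → E * F]
E*F => E*F*F   [E → E * F]
E*F*F => F*F*F   [E → F]
F*F*F => 0*F*F   [F → 0]
0*F*F => 0*0*F   [F → 0]
0*0*F => 0*0*0   [F → 0]

E => E*F => E*F*F => F*F*F => 0*F*F => 0*0*F => 0*0*0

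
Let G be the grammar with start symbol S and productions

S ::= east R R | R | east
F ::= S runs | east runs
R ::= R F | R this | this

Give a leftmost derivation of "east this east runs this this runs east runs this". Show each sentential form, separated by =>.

S => east R R => east R F R => east R F F R => east R this F F R => east R F this F F R => east this F this F F R => east this east runs this F F R => east this east runs this S runs F R => east this east runs this R runs F R => east this east runs this this runs F R => east this east runs this this runs east runs R => east this east runs this this runs east runs this

S => east R R   [S ::= east R R]
east R R => east R F R   [R ::= R F]
east R F R => east R F F R   [R ::= R F]
east R F F R => east R this F F R   [R ::= R this]
east R this F F R => east R F this F F R   [R ::= R F]
east R F this F F R => east this F this F F R   [R ::= this]
east this F this F F R => east this east runs this F F R   [F ::= east runs]
east this east runs this F F R => east this east runs this S runs F R   [F ::= S runs]
east this east runs this S runs F R => east this east runs this R runs F R   [S ::= R]
east this east runs this R runs F R => east this east runs this this runs F R   [R ::= this]
east this east runs this this runs F R => east this east runs this this runs east runs R   [F ::= east runs]
east this east runs this this runs east runs R => east this east runs this this runs east runs this   [R ::= this]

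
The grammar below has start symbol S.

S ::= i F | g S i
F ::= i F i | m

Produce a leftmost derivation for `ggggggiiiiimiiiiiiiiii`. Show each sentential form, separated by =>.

S=>gSi=>ggSii=>gggSiii=>ggggSiiii=>gggggSiiiii=>ggggggSiiiiii=>ggggggiFiiiiii=>ggggggiiFiiiiiii=>ggggggiiiFiiiiiiii=>ggggggiiiiFiiiiiiiii=>ggggggiiiiiFiiiiiiiiii=>ggggggiiiiimiiiiiiiiii

S => gSi   [S ::= g S i]
gSi => ggSii   [S ::= g S i]
ggSii => gggSiii   [S ::= g S i]
gggSiii => ggggSiiii   [S ::= g S i]
ggggSiiii => gggggSiiiii   [S ::= g S i]
gggggSiiiii => ggggggSiiiiii   [S ::= g S i]
ggggggSiiiiii => ggggggiFiiiiii   [S ::= i F]
ggggggiFiiiiii => ggggggiiFiiiiiii   [F ::= i F i]
ggggggiiFiiiiiii => ggggggiiiFiiiiiiii   [F ::= i F i]
ggggggiiiFiiiiiiii => ggggggiiiiFiiiiiiiii   [F ::= i F i]
ggggggiiiiFiiiiiiiii => ggggggiiiiiFiiiiiiiiii   [F ::= i F i]
ggggggiiiiiFiiiiiiiiii => ggggggiiiiimiiiiiiiiii   [F ::= m]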